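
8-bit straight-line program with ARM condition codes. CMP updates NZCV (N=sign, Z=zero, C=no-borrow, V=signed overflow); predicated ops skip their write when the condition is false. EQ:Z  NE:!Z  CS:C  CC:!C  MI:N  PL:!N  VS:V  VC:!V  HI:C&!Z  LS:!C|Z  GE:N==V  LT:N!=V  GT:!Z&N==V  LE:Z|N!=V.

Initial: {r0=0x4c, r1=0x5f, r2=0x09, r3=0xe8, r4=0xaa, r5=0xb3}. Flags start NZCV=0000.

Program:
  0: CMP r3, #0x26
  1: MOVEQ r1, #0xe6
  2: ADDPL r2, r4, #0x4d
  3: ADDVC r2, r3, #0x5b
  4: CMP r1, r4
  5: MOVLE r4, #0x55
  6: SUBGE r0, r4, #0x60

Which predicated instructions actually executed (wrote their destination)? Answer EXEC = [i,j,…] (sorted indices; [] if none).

EXEC = [3,6]

0: ✓ CMP  NZCV=1010
1: · MOVEQ
2: · ADDPL
3: ✓ ADDVC  r2←0x43
4: ✓ CMP  NZCV=1001
5: · MOVLE
6: ✓ SUBGE  r0←0x4a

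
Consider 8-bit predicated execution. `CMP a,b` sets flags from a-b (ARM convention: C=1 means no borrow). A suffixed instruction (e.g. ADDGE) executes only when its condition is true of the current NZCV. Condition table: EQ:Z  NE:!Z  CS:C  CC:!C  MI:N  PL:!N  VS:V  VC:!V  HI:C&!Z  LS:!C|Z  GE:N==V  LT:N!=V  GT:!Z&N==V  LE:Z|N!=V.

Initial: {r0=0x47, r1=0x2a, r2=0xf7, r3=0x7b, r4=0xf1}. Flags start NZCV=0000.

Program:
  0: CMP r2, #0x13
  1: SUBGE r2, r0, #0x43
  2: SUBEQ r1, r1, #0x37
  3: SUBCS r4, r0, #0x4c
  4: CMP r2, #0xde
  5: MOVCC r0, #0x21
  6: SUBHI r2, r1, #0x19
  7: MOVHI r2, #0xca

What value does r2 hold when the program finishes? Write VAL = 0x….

[0] flags=1010 → (cmp)
[1] flags=1010 GE?F → skip
[2] flags=1010 EQ?F → skip
[3] flags=1010 CS?T → r4=0xfb
[4] flags=0010 → (cmp)
[5] flags=0010 CC?F → skip
[6] flags=0010 HI?T → r2=0x11
[7] flags=0010 HI?T → r2=0xca

VAL = 0xca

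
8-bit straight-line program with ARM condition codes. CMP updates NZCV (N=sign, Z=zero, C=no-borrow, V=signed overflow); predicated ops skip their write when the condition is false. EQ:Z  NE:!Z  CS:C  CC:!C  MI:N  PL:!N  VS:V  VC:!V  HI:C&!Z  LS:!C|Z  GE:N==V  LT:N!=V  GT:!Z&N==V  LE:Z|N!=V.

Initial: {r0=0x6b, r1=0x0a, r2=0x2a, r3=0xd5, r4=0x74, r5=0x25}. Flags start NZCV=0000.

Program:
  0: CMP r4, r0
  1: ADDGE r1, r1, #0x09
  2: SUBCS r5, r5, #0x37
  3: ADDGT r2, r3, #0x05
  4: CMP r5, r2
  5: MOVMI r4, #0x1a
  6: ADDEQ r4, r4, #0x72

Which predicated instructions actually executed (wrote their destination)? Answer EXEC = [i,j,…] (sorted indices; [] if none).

EXEC = [1,2,3]

0: ✓ CMP  NZCV=0010
1: ✓ ADDGE  r1←0x13
2: ✓ SUBCS  r5←0xee
3: ✓ ADDGT  r2←0xda
4: ✓ CMP  NZCV=0010
5: · MOVMI
6: · ADDEQ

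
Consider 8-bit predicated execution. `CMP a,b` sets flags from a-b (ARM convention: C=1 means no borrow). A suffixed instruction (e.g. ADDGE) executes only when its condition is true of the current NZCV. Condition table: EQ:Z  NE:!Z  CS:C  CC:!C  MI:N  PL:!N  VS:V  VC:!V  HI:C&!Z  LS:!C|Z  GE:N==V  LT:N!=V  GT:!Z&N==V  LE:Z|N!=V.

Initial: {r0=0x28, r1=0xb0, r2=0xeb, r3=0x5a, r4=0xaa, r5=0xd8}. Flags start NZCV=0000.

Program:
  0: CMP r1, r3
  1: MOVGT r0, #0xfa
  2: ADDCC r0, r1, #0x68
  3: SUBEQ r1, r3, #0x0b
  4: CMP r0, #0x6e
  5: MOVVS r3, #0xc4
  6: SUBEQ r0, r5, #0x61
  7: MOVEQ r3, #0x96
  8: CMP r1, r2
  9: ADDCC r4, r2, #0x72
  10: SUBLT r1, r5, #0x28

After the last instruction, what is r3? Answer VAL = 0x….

0: ✓ CMP  NZCV=0011
1: · MOVGT
2: · ADDCC
3: · SUBEQ
4: ✓ CMP  NZCV=1000
5: · MOVVS
6: · SUBEQ
7: · MOVEQ
8: ✓ CMP  NZCV=1000
9: ✓ ADDCC  r4←0x5d
10: ✓ SUBLT  r1←0xb0

VAL = 0x5a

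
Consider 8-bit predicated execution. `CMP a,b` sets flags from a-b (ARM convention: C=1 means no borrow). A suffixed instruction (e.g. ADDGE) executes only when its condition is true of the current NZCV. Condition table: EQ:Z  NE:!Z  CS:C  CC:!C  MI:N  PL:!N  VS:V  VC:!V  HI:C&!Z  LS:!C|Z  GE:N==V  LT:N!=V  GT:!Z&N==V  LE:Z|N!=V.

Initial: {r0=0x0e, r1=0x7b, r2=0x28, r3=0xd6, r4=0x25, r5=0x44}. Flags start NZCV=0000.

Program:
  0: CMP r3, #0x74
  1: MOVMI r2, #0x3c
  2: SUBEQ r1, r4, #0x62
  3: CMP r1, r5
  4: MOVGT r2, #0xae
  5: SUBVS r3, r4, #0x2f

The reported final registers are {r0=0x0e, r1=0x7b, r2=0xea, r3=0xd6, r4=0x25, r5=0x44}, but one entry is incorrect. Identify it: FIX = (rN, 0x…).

[0] flags=0011 → (cmp)
[1] flags=0011 MI?F → skip
[2] flags=0011 EQ?F → skip
[3] flags=0010 → (cmp)
[4] flags=0010 GT?T → r2=0xae
[5] flags=0010 VS?F → skip

FIX = (r2, 0xae)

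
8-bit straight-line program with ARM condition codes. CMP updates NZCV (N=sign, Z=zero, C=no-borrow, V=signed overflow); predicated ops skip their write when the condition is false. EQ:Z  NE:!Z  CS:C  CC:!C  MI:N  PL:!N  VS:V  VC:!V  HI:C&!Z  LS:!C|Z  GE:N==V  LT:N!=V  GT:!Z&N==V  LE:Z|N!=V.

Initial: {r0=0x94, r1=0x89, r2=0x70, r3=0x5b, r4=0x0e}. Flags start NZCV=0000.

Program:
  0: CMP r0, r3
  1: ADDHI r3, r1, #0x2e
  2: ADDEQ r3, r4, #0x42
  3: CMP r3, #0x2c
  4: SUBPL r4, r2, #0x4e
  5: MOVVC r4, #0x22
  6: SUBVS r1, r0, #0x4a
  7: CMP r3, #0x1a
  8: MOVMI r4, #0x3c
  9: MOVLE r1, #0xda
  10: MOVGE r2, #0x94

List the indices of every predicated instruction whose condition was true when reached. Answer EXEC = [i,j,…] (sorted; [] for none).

0: ✓ CMP  NZCV=0011
1: ✓ ADDHI  r3←0xb7
2: · ADDEQ
3: ✓ CMP  NZCV=1010
4: · SUBPL
5: ✓ MOVVC  r4←0x22
6: · SUBVS
7: ✓ CMP  NZCV=1010
8: ✓ MOVMI  r4←0x3c
9: ✓ MOVLE  r1←0xda
10: · MOVGE

EXEC = [1,5,8,9]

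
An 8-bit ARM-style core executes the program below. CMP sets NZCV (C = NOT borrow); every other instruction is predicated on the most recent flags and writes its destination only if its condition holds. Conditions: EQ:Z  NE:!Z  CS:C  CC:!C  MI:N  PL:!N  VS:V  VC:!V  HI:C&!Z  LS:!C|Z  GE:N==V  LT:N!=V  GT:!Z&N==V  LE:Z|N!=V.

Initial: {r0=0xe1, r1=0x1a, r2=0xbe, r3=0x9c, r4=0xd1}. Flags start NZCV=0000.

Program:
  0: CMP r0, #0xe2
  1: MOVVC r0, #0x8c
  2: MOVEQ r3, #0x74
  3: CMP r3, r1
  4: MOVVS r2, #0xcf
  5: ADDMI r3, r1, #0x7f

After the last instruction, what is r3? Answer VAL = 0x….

VAL = 0x99

0: ✓ CMP  NZCV=1000
1: ✓ MOVVC  r0←0x8c
2: · MOVEQ
3: ✓ CMP  NZCV=1010
4: · MOVVS
5: ✓ ADDMI  r3←0x99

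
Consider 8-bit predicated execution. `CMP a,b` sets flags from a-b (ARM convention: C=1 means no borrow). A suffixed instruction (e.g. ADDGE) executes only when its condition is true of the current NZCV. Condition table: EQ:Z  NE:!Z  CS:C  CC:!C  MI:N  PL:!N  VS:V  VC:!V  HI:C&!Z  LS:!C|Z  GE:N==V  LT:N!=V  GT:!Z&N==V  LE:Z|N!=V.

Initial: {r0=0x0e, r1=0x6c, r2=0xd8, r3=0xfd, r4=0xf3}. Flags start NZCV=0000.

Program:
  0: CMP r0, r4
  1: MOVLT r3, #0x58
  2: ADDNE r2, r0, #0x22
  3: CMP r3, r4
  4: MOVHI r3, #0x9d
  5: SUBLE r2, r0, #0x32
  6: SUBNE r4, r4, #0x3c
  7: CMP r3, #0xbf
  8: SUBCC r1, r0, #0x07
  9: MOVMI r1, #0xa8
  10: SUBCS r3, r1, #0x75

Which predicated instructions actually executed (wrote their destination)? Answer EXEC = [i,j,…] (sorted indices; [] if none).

[0] flags=0000 → (cmp)
[1] flags=0000 LT?F → skip
[2] flags=0000 NE?T → r2=0x30
[3] flags=0010 → (cmp)
[4] flags=0010 HI?T → r3=0x9d
[5] flags=0010 LE?F → skip
[6] flags=0010 NE?T → r4=0xb7
[7] flags=1000 → (cmp)
[8] flags=1000 CC?T → r1=0x07
[9] flags=1000 MI?T → r1=0xa8
[10] flags=1000 CS?F → skip

EXEC = [2,4,6,8,9]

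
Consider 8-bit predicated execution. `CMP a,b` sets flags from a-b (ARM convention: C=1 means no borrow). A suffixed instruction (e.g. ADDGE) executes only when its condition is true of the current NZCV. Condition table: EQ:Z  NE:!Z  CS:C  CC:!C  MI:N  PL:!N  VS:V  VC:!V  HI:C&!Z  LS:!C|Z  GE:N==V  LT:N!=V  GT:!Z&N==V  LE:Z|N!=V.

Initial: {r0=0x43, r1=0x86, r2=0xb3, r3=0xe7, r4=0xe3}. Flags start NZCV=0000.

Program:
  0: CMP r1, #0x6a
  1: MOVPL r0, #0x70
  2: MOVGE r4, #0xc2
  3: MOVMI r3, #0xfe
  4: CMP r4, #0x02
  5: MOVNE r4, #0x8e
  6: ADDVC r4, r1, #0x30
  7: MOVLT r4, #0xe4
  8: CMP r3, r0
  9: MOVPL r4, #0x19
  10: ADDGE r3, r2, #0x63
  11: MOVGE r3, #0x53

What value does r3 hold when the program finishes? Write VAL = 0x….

0: ✓ CMP  NZCV=0011
1: ✓ MOVPL  r0←0x70
2: · MOVGE
3: · MOVMI
4: ✓ CMP  NZCV=1010
5: ✓ MOVNE  r4←0x8e
6: ✓ ADDVC  r4←0xb6
7: ✓ MOVLT  r4←0xe4
8: ✓ CMP  NZCV=0011
9: ✓ MOVPL  r4←0x19
10: · ADDGE
11: · MOVGE

VAL = 0xe7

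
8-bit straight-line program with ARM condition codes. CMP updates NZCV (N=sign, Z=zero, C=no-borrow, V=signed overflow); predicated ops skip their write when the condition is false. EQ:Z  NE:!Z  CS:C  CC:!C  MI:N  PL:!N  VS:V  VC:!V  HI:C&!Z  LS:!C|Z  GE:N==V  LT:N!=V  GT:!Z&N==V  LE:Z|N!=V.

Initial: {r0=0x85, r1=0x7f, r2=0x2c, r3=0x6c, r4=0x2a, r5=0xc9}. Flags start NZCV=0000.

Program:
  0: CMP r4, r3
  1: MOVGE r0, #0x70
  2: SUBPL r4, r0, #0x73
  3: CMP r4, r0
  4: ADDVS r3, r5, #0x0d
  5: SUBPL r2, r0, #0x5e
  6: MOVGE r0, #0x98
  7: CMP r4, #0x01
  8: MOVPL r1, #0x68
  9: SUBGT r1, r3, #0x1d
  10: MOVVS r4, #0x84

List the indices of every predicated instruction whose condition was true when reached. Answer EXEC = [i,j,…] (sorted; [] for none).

EXEC = [4,6,8,9]

0: ✓ CMP  NZCV=1000
1: · MOVGE
2: · SUBPL
3: ✓ CMP  NZCV=1001
4: ✓ ADDVS  r3←0xd6
5: · SUBPL
6: ✓ MOVGE  r0←0x98
7: ✓ CMP  NZCV=0010
8: ✓ MOVPL  r1←0x68
9: ✓ SUBGT  r1←0xb9
10: · MOVVS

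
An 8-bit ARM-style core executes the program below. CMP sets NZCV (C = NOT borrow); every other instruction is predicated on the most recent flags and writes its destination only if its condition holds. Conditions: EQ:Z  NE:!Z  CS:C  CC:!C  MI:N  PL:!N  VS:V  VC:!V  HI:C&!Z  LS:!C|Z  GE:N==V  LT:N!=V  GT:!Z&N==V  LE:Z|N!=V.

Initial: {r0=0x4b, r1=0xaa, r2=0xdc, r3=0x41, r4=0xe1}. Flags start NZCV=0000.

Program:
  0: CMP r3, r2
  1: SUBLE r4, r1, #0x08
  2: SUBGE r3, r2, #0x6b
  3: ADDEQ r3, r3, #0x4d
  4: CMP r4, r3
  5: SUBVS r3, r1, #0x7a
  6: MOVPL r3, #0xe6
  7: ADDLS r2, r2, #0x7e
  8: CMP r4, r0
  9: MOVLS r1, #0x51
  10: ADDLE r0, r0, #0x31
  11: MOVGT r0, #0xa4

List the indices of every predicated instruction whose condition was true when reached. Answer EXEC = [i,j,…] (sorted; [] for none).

[0] flags=0000 → (cmp)
[1] flags=0000 LE?F → skip
[2] flags=0000 GE?T → r3=0x71
[3] flags=0000 EQ?F → skip
[4] flags=0011 → (cmp)
[5] flags=0011 VS?T → r3=0x30
[6] flags=0011 PL?T → r3=0xe6
[7] flags=0011 LS?F → skip
[8] flags=1010 → (cmp)
[9] flags=1010 LS?F → skip
[10] flags=1010 LE?T → r0=0x7c
[11] flags=1010 GT?F → skip

EXEC = [2,5,6,10]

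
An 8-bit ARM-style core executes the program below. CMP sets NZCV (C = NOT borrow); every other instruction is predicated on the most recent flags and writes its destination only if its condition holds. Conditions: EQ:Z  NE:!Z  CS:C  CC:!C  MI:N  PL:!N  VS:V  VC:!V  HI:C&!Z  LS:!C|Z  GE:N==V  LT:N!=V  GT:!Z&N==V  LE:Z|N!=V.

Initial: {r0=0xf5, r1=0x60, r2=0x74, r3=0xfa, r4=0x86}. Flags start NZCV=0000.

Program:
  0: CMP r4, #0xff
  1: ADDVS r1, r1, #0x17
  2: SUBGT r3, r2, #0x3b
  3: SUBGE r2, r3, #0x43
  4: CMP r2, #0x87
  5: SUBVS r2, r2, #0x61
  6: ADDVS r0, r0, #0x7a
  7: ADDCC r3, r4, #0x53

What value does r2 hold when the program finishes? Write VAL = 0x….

VAL = 0x13

[0] flags=1000 → (cmp)
[1] flags=1000 VS?F → skip
[2] flags=1000 GT?F → skip
[3] flags=1000 GE?F → skip
[4] flags=1001 → (cmp)
[5] flags=1001 VS?T → r2=0x13
[6] flags=1001 VS?T → r0=0x6f
[7] flags=1001 CC?T → r3=0xd9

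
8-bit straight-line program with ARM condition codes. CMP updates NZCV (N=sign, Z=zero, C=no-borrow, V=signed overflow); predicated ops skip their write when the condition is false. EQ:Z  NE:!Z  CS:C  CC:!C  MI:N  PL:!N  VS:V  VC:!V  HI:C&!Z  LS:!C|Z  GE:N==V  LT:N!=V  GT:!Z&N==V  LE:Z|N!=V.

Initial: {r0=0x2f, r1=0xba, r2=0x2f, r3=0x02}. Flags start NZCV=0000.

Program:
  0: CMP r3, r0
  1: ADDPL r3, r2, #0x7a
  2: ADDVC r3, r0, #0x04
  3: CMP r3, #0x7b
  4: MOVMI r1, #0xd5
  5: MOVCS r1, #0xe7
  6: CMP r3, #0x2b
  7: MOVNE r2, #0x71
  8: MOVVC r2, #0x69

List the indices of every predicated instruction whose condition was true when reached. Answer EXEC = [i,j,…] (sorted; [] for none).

0: ✓ CMP  NZCV=1000
1: · ADDPL
2: ✓ ADDVC  r3←0x33
3: ✓ CMP  NZCV=1000
4: ✓ MOVMI  r1←0xd5
5: · MOVCS
6: ✓ CMP  NZCV=0010
7: ✓ MOVNE  r2←0x71
8: ✓ MOVVC  r2←0x69

EXEC = [2,4,7,8]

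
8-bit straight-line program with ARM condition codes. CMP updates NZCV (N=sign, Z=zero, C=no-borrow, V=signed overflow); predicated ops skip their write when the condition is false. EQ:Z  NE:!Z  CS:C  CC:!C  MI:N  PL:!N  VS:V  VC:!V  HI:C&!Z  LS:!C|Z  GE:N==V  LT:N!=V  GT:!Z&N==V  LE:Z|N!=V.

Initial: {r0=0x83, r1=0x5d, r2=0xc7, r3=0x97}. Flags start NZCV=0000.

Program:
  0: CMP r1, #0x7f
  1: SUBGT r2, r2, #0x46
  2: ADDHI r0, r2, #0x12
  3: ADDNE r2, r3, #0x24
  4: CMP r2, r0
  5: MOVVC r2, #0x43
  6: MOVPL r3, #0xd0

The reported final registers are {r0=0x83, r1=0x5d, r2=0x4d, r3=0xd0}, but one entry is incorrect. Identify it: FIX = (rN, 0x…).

0: ✓ CMP  NZCV=1000
1: · SUBGT
2: · ADDHI
3: ✓ ADDNE  r2←0xbb
4: ✓ CMP  NZCV=0010
5: ✓ MOVVC  r2←0x43
6: ✓ MOVPL  r3←0xd0

FIX = (r2, 0x43)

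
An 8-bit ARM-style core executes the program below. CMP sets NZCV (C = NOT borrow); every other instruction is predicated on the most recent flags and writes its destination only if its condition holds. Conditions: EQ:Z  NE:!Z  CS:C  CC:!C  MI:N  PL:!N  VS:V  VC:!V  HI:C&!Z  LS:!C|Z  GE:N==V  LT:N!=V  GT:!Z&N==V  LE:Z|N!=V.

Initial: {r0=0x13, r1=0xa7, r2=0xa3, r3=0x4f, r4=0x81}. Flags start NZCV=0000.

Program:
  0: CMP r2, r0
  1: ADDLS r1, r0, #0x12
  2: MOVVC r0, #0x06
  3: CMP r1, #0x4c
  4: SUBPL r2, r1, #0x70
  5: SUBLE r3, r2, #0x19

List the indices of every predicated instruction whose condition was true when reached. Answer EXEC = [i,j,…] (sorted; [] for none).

0: ✓ CMP  NZCV=1010
1: · ADDLS
2: ✓ MOVVC  r0←0x06
3: ✓ CMP  NZCV=0011
4: ✓ SUBPL  r2←0x37
5: ✓ SUBLE  r3←0x1e

EXEC = [2,4,5]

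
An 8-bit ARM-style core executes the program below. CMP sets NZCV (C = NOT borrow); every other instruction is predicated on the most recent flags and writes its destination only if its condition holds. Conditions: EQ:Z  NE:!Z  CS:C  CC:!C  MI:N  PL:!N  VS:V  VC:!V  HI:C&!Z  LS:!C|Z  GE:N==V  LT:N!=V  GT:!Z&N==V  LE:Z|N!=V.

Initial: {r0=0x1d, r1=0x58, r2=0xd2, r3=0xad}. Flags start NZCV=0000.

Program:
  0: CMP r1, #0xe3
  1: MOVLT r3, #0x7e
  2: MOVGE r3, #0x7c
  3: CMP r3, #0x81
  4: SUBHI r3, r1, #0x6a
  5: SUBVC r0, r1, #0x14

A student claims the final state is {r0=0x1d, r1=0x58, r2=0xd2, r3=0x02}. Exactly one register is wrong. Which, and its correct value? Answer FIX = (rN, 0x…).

FIX = (r3, 0x7c)

0: ✓ CMP  NZCV=0000
1: · MOVLT
2: ✓ MOVGE  r3←0x7c
3: ✓ CMP  NZCV=1001
4: · SUBHI
5: · SUBVC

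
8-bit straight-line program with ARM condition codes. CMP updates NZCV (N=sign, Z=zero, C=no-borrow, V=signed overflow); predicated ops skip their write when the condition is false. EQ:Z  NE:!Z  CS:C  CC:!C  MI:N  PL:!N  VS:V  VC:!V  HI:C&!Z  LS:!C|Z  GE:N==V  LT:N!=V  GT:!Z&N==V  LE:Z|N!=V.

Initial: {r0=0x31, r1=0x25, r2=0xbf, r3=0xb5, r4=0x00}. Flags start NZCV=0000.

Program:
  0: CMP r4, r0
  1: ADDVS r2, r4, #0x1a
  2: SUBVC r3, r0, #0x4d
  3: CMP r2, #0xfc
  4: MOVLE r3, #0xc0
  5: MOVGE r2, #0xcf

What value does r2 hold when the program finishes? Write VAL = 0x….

[0] flags=1000 → (cmp)
[1] flags=1000 VS?F → skip
[2] flags=1000 VC?T → r3=0xe4
[3] flags=1000 → (cmp)
[4] flags=1000 LE?T → r3=0xc0
[5] flags=1000 GE?F → skip

VAL = 0xbf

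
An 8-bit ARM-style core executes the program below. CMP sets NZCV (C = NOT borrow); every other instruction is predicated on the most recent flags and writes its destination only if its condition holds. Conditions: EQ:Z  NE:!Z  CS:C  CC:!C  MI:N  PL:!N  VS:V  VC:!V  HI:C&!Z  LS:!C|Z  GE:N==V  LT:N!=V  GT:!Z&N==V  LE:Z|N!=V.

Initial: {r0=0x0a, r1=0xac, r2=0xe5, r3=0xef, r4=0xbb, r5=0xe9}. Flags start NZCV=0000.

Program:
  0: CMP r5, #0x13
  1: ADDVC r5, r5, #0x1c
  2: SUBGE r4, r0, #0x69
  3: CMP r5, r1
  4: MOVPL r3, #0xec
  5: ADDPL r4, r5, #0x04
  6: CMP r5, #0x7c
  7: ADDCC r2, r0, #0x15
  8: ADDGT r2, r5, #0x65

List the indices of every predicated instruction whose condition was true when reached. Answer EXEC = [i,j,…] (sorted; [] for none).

EXEC = [1,4,5,7]

[0] flags=1010 → (cmp)
[1] flags=1010 VC?T → r5=0x05
[2] flags=1010 GE?F → skip
[3] flags=0000 → (cmp)
[4] flags=0000 PL?T → r3=0xec
[5] flags=0000 PL?T → r4=0x09
[6] flags=1000 → (cmp)
[7] flags=1000 CC?T → r2=0x1f
[8] flags=1000 GT?F → skip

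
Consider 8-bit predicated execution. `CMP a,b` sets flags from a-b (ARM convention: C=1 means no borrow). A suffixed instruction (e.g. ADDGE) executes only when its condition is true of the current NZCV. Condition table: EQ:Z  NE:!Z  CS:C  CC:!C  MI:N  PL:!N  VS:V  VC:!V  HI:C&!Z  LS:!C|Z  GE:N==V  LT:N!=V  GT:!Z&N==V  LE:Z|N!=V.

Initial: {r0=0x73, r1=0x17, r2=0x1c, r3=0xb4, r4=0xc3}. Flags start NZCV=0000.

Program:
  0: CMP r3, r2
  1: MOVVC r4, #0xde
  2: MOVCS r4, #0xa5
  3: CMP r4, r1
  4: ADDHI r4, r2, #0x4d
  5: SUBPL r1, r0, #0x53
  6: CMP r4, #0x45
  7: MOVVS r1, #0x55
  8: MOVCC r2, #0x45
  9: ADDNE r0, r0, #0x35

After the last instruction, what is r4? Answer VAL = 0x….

VAL = 0x69

0: ✓ CMP  NZCV=1010
1: ✓ MOVVC  r4←0xde
2: ✓ MOVCS  r4←0xa5
3: ✓ CMP  NZCV=1010
4: ✓ ADDHI  r4←0x69
5: · SUBPL
6: ✓ CMP  NZCV=0010
7: · MOVVS
8: · MOVCC
9: ✓ ADDNE  r0←0xa8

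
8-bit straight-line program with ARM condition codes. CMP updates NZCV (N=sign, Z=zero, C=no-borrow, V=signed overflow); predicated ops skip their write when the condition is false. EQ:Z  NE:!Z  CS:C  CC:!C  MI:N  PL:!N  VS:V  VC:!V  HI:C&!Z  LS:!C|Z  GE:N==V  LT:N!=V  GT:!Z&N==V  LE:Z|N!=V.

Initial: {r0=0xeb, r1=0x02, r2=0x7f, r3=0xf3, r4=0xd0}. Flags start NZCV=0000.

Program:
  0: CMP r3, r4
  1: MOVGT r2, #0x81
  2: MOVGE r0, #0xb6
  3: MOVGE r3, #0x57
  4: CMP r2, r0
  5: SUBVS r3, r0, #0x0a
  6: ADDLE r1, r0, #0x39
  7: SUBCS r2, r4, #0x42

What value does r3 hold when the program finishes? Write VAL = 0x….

0: ✓ CMP  NZCV=0010
1: ✓ MOVGT  r2←0x81
2: ✓ MOVGE  r0←0xb6
3: ✓ MOVGE  r3←0x57
4: ✓ CMP  NZCV=1000
5: · SUBVS
6: ✓ ADDLE  r1←0xef
7: · SUBCS

VAL = 0x57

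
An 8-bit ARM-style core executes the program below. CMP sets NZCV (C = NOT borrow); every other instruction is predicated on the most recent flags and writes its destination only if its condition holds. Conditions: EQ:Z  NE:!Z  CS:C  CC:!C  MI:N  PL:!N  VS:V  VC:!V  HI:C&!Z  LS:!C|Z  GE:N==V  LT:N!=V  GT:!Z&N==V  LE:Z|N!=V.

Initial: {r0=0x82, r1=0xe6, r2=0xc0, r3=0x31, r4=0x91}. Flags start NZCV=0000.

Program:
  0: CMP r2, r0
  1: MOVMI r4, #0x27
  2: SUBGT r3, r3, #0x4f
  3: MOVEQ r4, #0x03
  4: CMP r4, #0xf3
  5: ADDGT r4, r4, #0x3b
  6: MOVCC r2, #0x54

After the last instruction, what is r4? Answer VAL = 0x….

VAL = 0x91

[0] flags=0010 → (cmp)
[1] flags=0010 MI?F → skip
[2] flags=0010 GT?T → r3=0xe2
[3] flags=0010 EQ?F → skip
[4] flags=1000 → (cmp)
[5] flags=1000 GT?F → skip
[6] flags=1000 CC?T → r2=0x54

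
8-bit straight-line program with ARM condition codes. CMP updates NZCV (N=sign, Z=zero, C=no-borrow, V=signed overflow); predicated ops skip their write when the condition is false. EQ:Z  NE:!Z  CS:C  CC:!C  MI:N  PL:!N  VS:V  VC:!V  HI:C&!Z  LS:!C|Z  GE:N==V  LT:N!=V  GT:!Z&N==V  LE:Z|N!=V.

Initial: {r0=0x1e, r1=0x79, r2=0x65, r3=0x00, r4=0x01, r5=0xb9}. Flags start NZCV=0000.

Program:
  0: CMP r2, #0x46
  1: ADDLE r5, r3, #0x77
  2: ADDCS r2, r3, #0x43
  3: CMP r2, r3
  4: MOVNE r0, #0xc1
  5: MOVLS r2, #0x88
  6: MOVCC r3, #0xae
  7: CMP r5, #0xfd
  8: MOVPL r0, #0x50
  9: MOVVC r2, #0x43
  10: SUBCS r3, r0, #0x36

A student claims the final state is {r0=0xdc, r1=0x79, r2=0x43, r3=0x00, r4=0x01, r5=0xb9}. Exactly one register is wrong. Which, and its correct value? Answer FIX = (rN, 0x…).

0: ✓ CMP  NZCV=0010
1: · ADDLE
2: ✓ ADDCS  r2←0x43
3: ✓ CMP  NZCV=0010
4: ✓ MOVNE  r0←0xc1
5: · MOVLS
6: · MOVCC
7: ✓ CMP  NZCV=1000
8: · MOVPL
9: ✓ MOVVC  r2←0x43
10: · SUBCS

FIX = (r0, 0xc1)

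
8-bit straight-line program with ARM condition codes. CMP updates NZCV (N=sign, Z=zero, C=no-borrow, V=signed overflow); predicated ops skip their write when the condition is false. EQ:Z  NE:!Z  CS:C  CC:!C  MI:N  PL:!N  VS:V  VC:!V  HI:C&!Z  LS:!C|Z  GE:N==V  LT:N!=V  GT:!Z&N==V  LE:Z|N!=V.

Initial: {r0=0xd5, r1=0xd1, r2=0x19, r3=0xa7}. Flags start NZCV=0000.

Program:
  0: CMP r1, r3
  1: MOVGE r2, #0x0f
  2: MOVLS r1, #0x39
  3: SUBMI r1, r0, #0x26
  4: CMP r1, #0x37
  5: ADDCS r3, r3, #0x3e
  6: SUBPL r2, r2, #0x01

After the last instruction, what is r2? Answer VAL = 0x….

[0] flags=0010 → (cmp)
[1] flags=0010 GE?T → r2=0x0f
[2] flags=0010 LS?F → skip
[3] flags=0010 MI?F → skip
[4] flags=1010 → (cmp)
[5] flags=1010 CS?T → r3=0xe5
[6] flags=1010 PL?F → skip

VAL = 0x0f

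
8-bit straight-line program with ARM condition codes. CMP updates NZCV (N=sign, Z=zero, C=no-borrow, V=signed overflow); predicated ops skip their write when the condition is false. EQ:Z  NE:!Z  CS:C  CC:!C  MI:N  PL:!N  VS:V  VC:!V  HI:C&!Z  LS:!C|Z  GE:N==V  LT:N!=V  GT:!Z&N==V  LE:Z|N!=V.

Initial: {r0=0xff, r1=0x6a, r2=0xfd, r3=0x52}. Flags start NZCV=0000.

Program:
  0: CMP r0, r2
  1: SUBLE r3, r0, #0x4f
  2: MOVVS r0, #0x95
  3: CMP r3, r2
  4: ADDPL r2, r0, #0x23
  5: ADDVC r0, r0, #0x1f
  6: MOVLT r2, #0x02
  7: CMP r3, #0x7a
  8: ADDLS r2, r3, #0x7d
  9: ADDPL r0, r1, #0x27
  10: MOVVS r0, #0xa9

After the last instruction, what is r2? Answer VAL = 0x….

0: ✓ CMP  NZCV=0010
1: · SUBLE
2: · MOVVS
3: ✓ CMP  NZCV=0000
4: ✓ ADDPL  r2←0x22
5: ✓ ADDVC  r0←0x1e
6: · MOVLT
7: ✓ CMP  NZCV=1000
8: ✓ ADDLS  r2←0xcf
9: · ADDPL
10: · MOVVS

VAL = 0xcf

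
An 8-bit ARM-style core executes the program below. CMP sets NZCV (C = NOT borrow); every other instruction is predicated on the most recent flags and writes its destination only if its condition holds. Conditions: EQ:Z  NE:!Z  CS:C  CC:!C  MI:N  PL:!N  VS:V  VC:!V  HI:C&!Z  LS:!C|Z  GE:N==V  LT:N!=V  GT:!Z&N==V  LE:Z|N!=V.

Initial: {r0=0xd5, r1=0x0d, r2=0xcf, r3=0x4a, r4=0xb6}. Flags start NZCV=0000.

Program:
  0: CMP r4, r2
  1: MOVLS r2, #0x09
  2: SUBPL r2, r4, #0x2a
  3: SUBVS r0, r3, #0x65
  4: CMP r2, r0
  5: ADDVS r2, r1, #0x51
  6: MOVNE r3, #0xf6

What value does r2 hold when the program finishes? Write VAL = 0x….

VAL = 0x09

0: ✓ CMP  NZCV=1000
1: ✓ MOVLS  r2←0x09
2: · SUBPL
3: · SUBVS
4: ✓ CMP  NZCV=0000
5: · ADDVS
6: ✓ MOVNE  r3←0xf6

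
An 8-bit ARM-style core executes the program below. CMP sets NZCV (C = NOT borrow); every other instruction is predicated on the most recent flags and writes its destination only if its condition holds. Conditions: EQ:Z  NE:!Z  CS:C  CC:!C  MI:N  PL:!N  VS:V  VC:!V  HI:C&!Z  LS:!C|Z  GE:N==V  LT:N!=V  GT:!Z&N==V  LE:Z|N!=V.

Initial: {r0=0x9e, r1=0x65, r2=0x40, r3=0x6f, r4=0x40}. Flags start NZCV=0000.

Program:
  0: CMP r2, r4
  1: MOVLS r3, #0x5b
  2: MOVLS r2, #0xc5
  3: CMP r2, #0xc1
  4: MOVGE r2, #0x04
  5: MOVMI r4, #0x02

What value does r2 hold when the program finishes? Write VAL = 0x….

[0] flags=0110 → (cmp)
[1] flags=0110 LS?T → r3=0x5b
[2] flags=0110 LS?T → r2=0xc5
[3] flags=0010 → (cmp)
[4] flags=0010 GE?T → r2=0x04
[5] flags=0010 MI?F → skip

VAL = 0x04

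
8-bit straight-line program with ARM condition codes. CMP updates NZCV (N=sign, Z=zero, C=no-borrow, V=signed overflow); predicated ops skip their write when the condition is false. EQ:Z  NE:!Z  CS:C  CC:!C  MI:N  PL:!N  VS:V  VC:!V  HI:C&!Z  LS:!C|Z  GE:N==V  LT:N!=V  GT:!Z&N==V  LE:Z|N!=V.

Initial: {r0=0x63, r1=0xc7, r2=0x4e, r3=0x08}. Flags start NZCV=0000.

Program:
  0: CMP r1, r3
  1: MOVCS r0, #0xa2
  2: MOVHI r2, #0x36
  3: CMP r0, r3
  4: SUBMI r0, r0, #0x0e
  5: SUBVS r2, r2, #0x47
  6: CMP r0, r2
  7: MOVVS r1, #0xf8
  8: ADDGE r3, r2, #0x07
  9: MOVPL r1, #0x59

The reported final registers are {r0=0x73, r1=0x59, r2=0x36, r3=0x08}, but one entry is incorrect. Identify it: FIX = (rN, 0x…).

[0] flags=1010 → (cmp)
[1] flags=1010 CS?T → r0=0xa2
[2] flags=1010 HI?T → r2=0x36
[3] flags=1010 → (cmp)
[4] flags=1010 MI?T → r0=0x94
[5] flags=1010 VS?F → skip
[6] flags=0011 → (cmp)
[7] flags=0011 VS?T → r1=0xf8
[8] flags=0011 GE?F → skip
[9] flags=0011 PL?T → r1=0x59

FIX = (r0, 0x94)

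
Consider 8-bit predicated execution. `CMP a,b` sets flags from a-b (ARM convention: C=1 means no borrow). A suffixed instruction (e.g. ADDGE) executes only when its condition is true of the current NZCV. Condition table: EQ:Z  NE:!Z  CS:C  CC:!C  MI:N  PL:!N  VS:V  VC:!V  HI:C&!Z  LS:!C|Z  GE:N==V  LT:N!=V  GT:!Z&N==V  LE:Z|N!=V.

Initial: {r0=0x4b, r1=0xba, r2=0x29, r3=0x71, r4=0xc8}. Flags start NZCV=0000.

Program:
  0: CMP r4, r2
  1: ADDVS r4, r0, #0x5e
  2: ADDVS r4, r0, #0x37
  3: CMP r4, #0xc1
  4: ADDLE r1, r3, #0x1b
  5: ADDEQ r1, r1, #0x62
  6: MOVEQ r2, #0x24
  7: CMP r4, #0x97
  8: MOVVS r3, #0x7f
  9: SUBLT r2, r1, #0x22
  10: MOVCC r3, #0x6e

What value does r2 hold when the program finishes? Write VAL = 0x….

[0] flags=1010 → (cmp)
[1] flags=1010 VS?F → skip
[2] flags=1010 VS?F → skip
[3] flags=0010 → (cmp)
[4] flags=0010 LE?F → skip
[5] flags=0010 EQ?F → skip
[6] flags=0010 EQ?F → skip
[7] flags=0010 → (cmp)
[8] flags=0010 VS?F → skip
[9] flags=0010 LT?F → skip
[10] flags=0010 CC?F → skip

VAL = 0x29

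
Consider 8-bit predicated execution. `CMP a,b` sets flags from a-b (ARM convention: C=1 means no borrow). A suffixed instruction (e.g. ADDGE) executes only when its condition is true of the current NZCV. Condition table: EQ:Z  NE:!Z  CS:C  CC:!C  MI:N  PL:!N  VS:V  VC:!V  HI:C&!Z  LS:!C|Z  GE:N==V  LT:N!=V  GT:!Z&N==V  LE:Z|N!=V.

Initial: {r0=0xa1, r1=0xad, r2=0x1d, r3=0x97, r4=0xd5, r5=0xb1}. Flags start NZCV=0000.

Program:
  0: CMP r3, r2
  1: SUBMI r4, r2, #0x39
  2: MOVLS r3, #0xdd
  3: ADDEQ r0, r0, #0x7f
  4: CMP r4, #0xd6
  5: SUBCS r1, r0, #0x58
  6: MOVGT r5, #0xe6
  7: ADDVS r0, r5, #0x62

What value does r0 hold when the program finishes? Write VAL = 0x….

VAL = 0xa1

[0] flags=0011 → (cmp)
[1] flags=0011 MI?F → skip
[2] flags=0011 LS?F → skip
[3] flags=0011 EQ?F → skip
[4] flags=1000 → (cmp)
[5] flags=1000 CS?F → skip
[6] flags=1000 GT?F → skip
[7] flags=1000 VS?F → skip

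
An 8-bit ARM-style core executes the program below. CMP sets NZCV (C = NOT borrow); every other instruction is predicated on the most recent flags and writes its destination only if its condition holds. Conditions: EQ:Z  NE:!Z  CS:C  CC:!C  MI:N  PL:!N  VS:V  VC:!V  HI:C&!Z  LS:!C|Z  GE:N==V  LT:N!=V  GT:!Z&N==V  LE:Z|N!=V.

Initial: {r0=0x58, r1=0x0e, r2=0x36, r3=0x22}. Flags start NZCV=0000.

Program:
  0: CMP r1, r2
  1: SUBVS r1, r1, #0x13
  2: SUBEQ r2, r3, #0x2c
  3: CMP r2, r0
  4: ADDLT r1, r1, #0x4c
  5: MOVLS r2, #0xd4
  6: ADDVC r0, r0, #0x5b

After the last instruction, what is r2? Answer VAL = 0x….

[0] flags=1000 → (cmp)
[1] flags=1000 VS?F → skip
[2] flags=1000 EQ?F → skip
[3] flags=1000 → (cmp)
[4] flags=1000 LT?T → r1=0x5a
[5] flags=1000 LS?T → r2=0xd4
[6] flags=1000 VC?T → r0=0xb3

VAL = 0xd4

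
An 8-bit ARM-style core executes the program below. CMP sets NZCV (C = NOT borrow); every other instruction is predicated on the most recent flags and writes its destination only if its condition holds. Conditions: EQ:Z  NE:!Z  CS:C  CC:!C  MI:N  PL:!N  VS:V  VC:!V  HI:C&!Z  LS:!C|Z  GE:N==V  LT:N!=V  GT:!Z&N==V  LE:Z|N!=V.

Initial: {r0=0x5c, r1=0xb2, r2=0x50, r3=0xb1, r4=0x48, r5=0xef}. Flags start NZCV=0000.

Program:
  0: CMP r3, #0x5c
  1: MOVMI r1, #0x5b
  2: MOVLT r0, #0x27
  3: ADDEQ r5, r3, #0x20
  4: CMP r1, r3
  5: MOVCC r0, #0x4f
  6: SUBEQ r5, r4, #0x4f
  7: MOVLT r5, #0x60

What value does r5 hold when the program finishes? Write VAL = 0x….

[0] flags=0011 → (cmp)
[1] flags=0011 MI?F → skip
[2] flags=0011 LT?T → r0=0x27
[3] flags=0011 EQ?F → skip
[4] flags=0010 → (cmp)
[5] flags=0010 CC?F → skip
[6] flags=0010 EQ?F → skip
[7] flags=0010 LT?F → skip

VAL = 0xef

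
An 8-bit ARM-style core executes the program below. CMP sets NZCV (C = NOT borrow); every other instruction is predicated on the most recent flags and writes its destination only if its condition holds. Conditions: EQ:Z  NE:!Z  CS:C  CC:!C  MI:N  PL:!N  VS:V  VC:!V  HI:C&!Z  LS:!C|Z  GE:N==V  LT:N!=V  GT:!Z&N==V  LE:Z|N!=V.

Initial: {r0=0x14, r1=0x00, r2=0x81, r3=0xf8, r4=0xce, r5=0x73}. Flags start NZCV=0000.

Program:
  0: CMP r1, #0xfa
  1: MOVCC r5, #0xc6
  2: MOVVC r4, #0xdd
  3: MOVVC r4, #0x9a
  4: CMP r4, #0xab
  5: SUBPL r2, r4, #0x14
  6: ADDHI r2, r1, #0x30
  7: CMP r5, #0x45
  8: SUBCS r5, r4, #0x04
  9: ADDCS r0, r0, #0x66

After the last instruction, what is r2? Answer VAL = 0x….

VAL = 0x81

0: ✓ CMP  NZCV=0000
1: ✓ MOVCC  r5←0xc6
2: ✓ MOVVC  r4←0xdd
3: ✓ MOVVC  r4←0x9a
4: ✓ CMP  NZCV=1000
5: · SUBPL
6: · ADDHI
7: ✓ CMP  NZCV=1010
8: ✓ SUBCS  r5←0x96
9: ✓ ADDCS  r0←0x7a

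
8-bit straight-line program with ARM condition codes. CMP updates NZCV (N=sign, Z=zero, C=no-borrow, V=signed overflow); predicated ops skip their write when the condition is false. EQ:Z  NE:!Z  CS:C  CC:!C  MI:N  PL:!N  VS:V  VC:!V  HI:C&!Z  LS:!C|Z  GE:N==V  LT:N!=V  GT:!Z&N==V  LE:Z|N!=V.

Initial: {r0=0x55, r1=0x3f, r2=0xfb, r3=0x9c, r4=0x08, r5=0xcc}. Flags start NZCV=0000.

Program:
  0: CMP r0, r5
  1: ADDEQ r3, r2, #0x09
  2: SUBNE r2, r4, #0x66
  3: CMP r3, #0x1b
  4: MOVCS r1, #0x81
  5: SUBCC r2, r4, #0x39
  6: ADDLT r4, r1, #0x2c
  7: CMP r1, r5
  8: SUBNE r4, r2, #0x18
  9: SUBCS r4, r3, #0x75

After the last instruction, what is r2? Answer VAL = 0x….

0: ✓ CMP  NZCV=1001
1: · ADDEQ
2: ✓ SUBNE  r2←0xa2
3: ✓ CMP  NZCV=1010
4: ✓ MOVCS  r1←0x81
5: · SUBCC
6: ✓ ADDLT  r4←0xad
7: ✓ CMP  NZCV=1000
8: ✓ SUBNE  r4←0x8a
9: · SUBCS

VAL = 0xa2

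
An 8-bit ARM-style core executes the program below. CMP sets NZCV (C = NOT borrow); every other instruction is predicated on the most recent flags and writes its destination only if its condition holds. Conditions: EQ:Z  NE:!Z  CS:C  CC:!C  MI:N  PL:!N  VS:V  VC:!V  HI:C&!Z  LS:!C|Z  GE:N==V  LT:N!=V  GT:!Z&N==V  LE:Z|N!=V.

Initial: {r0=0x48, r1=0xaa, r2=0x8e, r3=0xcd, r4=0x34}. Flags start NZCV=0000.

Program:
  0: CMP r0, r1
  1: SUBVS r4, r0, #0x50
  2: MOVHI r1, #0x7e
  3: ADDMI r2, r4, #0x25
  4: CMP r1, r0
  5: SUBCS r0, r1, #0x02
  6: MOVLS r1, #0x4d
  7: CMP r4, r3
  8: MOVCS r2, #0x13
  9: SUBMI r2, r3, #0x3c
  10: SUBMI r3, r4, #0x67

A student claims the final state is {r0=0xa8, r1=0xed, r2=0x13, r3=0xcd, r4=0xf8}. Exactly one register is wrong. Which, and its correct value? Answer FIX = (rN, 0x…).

0: ✓ CMP  NZCV=1001
1: ✓ SUBVS  r4←0xf8
2: · MOVHI
3: ✓ ADDMI  r2←0x1d
4: ✓ CMP  NZCV=0011
5: ✓ SUBCS  r0←0xa8
6: · MOVLS
7: ✓ CMP  NZCV=0010
8: ✓ MOVCS  r2←0x13
9: · SUBMI
10: · SUBMI

FIX = (r1, 0xaa)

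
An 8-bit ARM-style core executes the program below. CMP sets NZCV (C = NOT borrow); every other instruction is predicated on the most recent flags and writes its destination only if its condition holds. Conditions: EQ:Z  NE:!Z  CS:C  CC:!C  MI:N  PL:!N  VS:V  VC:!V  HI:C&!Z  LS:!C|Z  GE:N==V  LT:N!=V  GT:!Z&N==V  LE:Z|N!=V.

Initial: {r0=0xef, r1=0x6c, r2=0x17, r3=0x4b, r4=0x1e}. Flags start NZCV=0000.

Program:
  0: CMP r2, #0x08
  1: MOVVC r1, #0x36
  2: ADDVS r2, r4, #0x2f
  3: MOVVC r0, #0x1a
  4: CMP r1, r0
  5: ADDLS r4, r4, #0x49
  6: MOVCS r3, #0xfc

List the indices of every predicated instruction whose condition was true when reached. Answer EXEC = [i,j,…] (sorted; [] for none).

EXEC = [1,3,6]

[0] flags=0010 → (cmp)
[1] flags=0010 VC?T → r1=0x36
[2] flags=0010 VS?F → skip
[3] flags=0010 VC?T → r0=0x1a
[4] flags=0010 → (cmp)
[5] flags=0010 LS?F → skip
[6] flags=0010 CS?T → r3=0xfc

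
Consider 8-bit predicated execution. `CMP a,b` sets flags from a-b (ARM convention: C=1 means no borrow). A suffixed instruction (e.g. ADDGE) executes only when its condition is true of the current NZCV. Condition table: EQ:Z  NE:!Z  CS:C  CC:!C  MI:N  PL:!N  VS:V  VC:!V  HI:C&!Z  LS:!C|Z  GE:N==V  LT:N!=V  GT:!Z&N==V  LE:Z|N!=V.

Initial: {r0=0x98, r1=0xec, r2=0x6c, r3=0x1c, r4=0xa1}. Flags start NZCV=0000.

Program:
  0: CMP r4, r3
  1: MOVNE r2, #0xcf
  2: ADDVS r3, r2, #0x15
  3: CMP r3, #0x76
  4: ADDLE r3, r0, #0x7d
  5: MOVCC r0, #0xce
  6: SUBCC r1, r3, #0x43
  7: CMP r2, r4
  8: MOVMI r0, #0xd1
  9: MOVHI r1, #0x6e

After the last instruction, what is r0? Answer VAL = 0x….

[0] flags=1010 → (cmp)
[1] flags=1010 NE?T → r2=0xcf
[2] flags=1010 VS?F → skip
[3] flags=1000 → (cmp)
[4] flags=1000 LE?T → r3=0x15
[5] flags=1000 CC?T → r0=0xce
[6] flags=1000 CC?T → r1=0xd2
[7] flags=0010 → (cmp)
[8] flags=0010 MI?F → skip
[9] flags=0010 HI?T → r1=0x6e

VAL = 0xce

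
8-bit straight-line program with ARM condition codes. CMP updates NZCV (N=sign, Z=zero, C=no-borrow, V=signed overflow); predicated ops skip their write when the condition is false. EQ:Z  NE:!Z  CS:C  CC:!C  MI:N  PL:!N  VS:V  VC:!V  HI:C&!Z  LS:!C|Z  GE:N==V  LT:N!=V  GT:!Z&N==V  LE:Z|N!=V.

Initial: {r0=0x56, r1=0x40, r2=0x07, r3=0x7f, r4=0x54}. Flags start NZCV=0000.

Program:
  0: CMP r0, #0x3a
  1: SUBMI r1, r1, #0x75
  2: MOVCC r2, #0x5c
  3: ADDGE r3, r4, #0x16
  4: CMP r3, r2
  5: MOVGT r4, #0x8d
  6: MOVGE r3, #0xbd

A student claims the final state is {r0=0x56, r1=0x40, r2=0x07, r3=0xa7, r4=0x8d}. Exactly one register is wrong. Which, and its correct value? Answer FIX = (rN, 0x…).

FIX = (r3, 0xbd)

0: ✓ CMP  NZCV=0010
1: · SUBMI
2: · MOVCC
3: ✓ ADDGE  r3←0x6a
4: ✓ CMP  NZCV=0010
5: ✓ MOVGT  r4←0x8d
6: ✓ MOVGE  r3←0xbd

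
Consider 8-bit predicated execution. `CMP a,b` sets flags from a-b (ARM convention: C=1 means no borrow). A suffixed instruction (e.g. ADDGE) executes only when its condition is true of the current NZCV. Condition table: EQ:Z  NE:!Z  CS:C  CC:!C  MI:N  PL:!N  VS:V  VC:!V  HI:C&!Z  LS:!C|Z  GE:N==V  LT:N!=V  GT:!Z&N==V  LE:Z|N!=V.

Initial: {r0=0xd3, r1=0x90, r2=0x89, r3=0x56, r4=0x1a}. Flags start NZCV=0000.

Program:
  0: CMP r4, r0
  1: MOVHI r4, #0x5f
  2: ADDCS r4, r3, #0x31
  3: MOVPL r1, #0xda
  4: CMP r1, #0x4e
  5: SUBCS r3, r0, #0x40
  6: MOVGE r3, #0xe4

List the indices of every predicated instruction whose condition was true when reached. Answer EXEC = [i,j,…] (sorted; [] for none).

[0] flags=0000 → (cmp)
[1] flags=0000 HI?F → skip
[2] flags=0000 CS?F → skip
[3] flags=0000 PL?T → r1=0xda
[4] flags=1010 → (cmp)
[5] flags=1010 CS?T → r3=0x93
[6] flags=1010 GE?F → skip

EXEC = [3,5]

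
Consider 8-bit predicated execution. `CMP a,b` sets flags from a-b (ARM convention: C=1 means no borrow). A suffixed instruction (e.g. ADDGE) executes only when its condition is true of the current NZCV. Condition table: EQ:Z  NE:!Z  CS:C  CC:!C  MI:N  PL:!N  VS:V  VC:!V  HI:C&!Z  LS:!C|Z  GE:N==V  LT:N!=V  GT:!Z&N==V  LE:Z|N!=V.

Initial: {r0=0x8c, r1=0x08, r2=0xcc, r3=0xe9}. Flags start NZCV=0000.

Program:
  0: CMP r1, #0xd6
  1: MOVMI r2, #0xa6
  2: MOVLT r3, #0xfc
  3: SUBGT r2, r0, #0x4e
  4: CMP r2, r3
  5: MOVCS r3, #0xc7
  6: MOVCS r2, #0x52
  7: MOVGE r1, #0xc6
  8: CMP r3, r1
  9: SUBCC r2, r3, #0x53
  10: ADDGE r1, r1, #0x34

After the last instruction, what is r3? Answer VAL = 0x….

VAL = 0xe9

[0] flags=0000 → (cmp)
[1] flags=0000 MI?F → skip
[2] flags=0000 LT?F → skip
[3] flags=0000 GT?T → r2=0x3e
[4] flags=0000 → (cmp)
[5] flags=0000 CS?F → skip
[6] flags=0000 CS?F → skip
[7] flags=0000 GE?T → r1=0xc6
[8] flags=0010 → (cmp)
[9] flags=0010 CC?F → skip
[10] flags=0010 GE?T → r1=0xfa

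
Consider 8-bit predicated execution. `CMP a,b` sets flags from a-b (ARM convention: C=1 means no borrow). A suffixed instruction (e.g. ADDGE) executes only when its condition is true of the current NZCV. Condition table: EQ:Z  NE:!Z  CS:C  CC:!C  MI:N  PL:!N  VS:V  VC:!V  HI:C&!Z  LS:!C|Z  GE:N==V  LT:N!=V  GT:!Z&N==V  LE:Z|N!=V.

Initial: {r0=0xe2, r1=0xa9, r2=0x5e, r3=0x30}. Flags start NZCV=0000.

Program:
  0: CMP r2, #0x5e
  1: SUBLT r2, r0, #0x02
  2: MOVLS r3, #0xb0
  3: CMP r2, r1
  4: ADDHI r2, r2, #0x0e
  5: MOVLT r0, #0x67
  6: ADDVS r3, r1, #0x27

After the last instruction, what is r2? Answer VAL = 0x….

VAL = 0x5e

[0] flags=0110 → (cmp)
[1] flags=0110 LT?F → skip
[2] flags=0110 LS?T → r3=0xb0
[3] flags=1001 → (cmp)
[4] flags=1001 HI?F → skip
[5] flags=1001 LT?F → skip
[6] flags=1001 VS?T → r3=0xd0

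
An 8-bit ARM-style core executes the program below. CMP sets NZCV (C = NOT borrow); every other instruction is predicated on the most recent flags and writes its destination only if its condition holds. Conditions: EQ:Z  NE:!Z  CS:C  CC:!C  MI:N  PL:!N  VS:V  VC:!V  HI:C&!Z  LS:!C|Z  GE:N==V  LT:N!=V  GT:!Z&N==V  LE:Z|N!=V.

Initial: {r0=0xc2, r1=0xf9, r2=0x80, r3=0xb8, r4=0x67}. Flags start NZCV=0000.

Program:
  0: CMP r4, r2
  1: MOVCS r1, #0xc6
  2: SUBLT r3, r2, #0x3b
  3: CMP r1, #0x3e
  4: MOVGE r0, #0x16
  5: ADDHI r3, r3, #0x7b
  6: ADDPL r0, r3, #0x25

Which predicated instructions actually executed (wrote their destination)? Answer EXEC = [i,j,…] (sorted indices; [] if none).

0: ✓ CMP  NZCV=1001
1: · MOVCS
2: · SUBLT
3: ✓ CMP  NZCV=1010
4: · MOVGE
5: ✓ ADDHI  r3←0x33
6: · ADDPL

EXEC = [5]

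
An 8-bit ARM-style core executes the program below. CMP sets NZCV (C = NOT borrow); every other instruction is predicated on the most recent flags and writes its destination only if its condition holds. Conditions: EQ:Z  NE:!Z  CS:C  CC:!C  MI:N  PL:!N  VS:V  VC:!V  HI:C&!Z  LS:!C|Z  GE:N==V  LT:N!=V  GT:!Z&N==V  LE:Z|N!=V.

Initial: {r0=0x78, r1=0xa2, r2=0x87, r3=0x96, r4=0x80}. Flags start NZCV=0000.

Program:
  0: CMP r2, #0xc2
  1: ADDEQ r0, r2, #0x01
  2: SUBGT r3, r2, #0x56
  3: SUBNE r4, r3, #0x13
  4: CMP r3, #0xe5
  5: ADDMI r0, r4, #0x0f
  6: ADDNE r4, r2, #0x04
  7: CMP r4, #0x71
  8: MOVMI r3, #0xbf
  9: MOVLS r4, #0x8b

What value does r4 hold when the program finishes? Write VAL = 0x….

VAL = 0x8b

0: ✓ CMP  NZCV=1000
1: · ADDEQ
2: · SUBGT
3: ✓ SUBNE  r4←0x83
4: ✓ CMP  NZCV=1000
5: ✓ ADDMI  r0←0x92
6: ✓ ADDNE  r4←0x8b
7: ✓ CMP  NZCV=0011
8: · MOVMI
9: · MOVLS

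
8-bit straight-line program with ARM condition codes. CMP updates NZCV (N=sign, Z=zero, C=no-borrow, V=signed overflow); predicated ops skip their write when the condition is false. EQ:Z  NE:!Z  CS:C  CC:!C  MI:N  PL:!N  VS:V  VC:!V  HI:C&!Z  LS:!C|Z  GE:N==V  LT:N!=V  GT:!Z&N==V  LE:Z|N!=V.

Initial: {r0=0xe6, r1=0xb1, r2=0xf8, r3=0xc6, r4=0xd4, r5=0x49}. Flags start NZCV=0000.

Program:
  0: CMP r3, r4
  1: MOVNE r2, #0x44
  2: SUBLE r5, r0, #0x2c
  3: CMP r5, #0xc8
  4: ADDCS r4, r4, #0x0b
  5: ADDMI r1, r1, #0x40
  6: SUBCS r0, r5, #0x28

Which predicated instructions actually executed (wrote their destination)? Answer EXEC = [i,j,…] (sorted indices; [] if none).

[0] flags=1000 → (cmp)
[1] flags=1000 NE?T → r2=0x44
[2] flags=1000 LE?T → r5=0xba
[3] flags=1000 → (cmp)
[4] flags=1000 CS?F → skip
[5] flags=1000 MI?T → r1=0xf1
[6] flags=1000 CS?F → skip

EXEC = [1,2,5]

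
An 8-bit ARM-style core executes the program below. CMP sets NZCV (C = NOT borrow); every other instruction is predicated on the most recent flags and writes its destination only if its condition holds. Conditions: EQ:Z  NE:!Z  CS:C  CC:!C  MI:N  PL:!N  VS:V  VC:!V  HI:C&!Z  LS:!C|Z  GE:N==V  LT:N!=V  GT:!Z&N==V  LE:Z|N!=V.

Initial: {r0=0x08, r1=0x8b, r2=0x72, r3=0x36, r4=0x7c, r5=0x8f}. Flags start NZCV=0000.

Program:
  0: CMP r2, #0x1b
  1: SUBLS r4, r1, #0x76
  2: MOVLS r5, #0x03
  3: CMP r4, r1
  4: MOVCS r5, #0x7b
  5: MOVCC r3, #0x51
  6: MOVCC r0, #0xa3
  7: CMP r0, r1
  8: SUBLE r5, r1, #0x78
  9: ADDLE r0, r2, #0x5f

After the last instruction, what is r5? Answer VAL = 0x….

VAL = 0x8f

0: ✓ CMP  NZCV=0010
1: · SUBLS
2: · MOVLS
3: ✓ CMP  NZCV=1001
4: · MOVCS
5: ✓ MOVCC  r3←0x51
6: ✓ MOVCC  r0←0xa3
7: ✓ CMP  NZCV=0010
8: · SUBLE
9: · ADDLE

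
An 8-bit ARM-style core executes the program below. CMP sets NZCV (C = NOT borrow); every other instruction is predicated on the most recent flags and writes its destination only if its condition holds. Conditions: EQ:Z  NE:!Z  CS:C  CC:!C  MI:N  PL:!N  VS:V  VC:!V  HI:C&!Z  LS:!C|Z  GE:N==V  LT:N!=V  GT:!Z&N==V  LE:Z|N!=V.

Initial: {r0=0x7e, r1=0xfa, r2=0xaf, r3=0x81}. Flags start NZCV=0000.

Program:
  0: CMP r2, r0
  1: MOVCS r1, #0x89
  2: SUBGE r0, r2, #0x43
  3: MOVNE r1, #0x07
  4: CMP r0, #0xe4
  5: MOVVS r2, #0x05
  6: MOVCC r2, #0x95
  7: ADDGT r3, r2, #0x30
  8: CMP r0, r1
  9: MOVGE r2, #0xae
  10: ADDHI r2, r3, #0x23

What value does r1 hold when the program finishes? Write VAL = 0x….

[0] flags=0011 → (cmp)
[1] flags=0011 CS?T → r1=0x89
[2] flags=0011 GE?F → skip
[3] flags=0011 NE?T → r1=0x07
[4] flags=1001 → (cmp)
[5] flags=1001 VS?T → r2=0x05
[6] flags=1001 CC?T → r2=0x95
[7] flags=1001 GT?T → r3=0xc5
[8] flags=0010 → (cmp)
[9] flags=0010 GE?T → r2=0xae
[10] flags=0010 HI?T → r2=0xe8

VAL = 0x07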